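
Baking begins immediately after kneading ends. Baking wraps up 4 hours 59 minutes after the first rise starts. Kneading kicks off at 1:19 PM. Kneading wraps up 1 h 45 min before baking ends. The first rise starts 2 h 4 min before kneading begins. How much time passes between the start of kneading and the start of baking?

The first rise starts at 1:19 PM − 124 min = 11:15 AM.
Baking ends at 11:15 AM + 299 min = 4:14 PM.
Kneading ends at 4:14 PM − 105 min = 2:29 PM.
So baking starts at 2:29 PM.
From 1:19 PM to 2:29 PM is 1 h 10 min.

1 h 10 min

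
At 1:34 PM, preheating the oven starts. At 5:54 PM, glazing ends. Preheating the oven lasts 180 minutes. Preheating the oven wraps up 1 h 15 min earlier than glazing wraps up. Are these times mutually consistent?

Preheating the oven ends at 5:54 PM − 75 min = 4:39 PM.
Preheating the oven starts at 4:39 PM − 180 min = 1:39 PM.
But preheating the oven is also said to start at 1:34 PM — a 5-minute conflict.

No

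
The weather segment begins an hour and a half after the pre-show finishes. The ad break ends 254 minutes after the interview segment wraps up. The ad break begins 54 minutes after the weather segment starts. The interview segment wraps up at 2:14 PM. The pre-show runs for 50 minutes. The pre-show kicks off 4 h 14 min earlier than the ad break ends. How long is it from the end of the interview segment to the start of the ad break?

3 hours 14 minutes

The ad break ends at 2:14 PM + 254 min = 6:28 PM.
The pre-show starts at 6:28 PM − 254 min = 2:14 PM.
The pre-show ends at 2:14 PM + 50 min = 3:04 PM.
The weather segment starts at 3:04 PM + 90 min = 4:34 PM.
The ad break starts at 4:34 PM + 54 min = 5:28 PM.
From 2:14 PM to 5:28 PM is 3 hours 14 minutes.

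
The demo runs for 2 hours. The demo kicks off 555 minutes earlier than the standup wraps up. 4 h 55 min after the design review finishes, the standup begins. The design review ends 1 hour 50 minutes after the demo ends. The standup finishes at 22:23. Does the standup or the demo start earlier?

The demo starts at 22:23 − 555 min = 13:08.
The demo ends at 13:08 + 120 min = 15:08.
The design review ends at 15:08 + 110 min = 16:58.
The standup starts at 16:58 + 295 min = 21:53.
The standup starts at 21:53 and the demo starts at 13:08, so the demo is first.

the demo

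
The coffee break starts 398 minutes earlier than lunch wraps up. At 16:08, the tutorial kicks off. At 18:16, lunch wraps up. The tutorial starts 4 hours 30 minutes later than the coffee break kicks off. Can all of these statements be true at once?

Yes

The coffee break starts at 18:16 − 398 min = 11:38.
The tutorial starts at 11:38 + 270 min = 16:08.
That matches the stated 16:08, so the schedule is consistent.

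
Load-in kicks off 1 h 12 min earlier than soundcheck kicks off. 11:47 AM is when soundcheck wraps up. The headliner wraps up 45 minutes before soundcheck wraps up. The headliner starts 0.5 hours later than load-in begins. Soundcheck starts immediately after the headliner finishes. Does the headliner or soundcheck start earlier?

The headliner ends at 11:47 AM − 45 min = 11:02 AM.
So soundcheck starts at 11:02 AM.
Load-in starts at 11:02 AM − 72 min = 9:50 AM.
The headliner starts at 9:50 AM + 30 min = 10:20 AM.
The headliner starts at 10:20 AM and soundcheck starts at 11:02 AM, so the headliner is first.

the headliner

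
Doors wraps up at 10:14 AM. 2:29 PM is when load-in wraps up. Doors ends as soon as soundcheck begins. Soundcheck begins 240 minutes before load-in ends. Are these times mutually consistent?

Soundcheck starts at 2:29 PM − 240 min = 10:29 AM.
So doors ends at 10:29 AM.
But doors is also said to end at 10:14 AM — a 15-minute conflict.

No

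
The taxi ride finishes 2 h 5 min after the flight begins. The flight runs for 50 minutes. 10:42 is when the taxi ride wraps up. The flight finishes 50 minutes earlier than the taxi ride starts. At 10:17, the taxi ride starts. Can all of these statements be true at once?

Yes

The flight ends at 10:17 − 50 min = 09:27.
The flight starts at 09:27 − 50 min = 08:37.
The taxi ride ends at 08:37 + 125 min = 10:42.
That matches the stated 10:42, so the schedule is consistent.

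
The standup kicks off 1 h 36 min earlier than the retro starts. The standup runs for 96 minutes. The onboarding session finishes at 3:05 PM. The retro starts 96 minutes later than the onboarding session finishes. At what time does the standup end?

The retro starts at 3:05 PM + 96 min = 4:41 PM.
The standup starts at 4:41 PM − 96 min = 3:05 PM.
The standup ends at 3:05 PM + 96 min = 4:41 PM.

4:41 PM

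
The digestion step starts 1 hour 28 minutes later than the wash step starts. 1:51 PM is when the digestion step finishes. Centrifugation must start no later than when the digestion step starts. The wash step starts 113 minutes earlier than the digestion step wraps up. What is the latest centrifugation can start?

1:26 PM

The wash step starts at 1:51 PM − 113 min = 11:58 AM.
The digestion step starts at 11:58 AM + 88 min = 1:26 PM.
Centrifugation is bounded by the digestion step, so the latest it can start is 1:26 PM.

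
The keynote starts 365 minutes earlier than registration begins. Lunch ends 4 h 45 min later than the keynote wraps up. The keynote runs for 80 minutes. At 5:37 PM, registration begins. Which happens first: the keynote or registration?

the keynote

The keynote starts at 5:37 PM − 365 min = 11:32 AM.
The keynote starts at 11:32 AM and registration starts at 5:37 PM, so the keynote is first.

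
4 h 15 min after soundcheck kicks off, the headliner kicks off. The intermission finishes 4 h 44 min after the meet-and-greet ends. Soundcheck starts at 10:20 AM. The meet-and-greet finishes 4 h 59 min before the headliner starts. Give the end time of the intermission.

2:20 PM

The headliner starts at 10:20 AM + 255 min = 2:35 PM.
The meet-and-greet ends at 2:35 PM − 299 min = 9:36 AM.
The intermission ends at 9:36 AM + 284 min = 2:20 PM.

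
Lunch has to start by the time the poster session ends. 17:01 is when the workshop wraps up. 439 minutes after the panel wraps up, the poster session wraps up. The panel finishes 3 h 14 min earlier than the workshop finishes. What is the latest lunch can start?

21:06

The panel ends at 17:01 − 194 min = 13:47.
The poster session ends at 13:47 + 439 min = 21:06.
Lunch is bounded by the poster session, so the latest it can start is 21:06.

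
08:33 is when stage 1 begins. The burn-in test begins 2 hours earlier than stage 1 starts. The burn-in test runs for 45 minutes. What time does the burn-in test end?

The burn-in test starts at 08:33 − 120 min = 06:33.
The burn-in test ends at 06:33 + 45 min = 07:18.

07:18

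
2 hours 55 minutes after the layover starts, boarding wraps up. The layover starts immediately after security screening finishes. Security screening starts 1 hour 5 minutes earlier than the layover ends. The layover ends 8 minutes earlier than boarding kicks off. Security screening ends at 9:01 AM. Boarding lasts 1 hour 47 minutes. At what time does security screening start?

The layover starts at 9:01 AM.
Boarding ends at 9:01 AM + 175 min = 11:56 AM.
Boarding starts at 11:56 AM − 107 min = 10:09 AM.
The layover ends at 10:09 AM − 8 min = 10:01 AM.
Security screening starts at 10:01 AM − 65 min = 8:56 AM.

8:56 AM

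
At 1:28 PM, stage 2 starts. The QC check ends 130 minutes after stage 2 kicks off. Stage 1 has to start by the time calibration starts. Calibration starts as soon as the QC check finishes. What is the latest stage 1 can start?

3:38 PM

The QC check ends at 1:28 PM + 130 min = 3:38 PM.
So calibration starts at 3:38 PM.
Stage 1 is bounded by calibration, so the latest it can start is 3:38 PM.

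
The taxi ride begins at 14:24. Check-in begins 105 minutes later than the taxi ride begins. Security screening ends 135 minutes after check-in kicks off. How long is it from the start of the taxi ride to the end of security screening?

4 hours

Check-in starts at 14:24 + 105 min = 16:09.
Security screening ends at 16:09 + 135 min = 18:24.
From 14:24 to 18:24 is 4 hours.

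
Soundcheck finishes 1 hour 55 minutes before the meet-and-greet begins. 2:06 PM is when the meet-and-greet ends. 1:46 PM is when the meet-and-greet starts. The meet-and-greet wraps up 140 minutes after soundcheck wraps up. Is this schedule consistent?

Soundcheck ends at 1:46 PM − 115 min = 11:51 AM.
The meet-and-greet ends at 11:51 AM + 140 min = 2:11 PM.
But the meet-and-greet is also said to end at 2:06 PM — a 5-minute conflict.

No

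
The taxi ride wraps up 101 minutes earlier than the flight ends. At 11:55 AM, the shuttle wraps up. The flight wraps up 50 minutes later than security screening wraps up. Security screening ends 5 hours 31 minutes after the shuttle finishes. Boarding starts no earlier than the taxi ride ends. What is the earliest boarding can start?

Security screening ends at 11:55 AM + 331 min = 5:26 PM.
The flight ends at 5:26 PM + 50 min = 6:16 PM.
The taxi ride ends at 6:16 PM − 101 min = 4:35 PM.
Boarding is bounded by the taxi ride, so the earliest it can start is 4:35 PM.

4:35 PM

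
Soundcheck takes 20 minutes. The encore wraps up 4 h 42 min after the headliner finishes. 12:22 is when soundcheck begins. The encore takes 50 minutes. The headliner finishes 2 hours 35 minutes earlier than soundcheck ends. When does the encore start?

Soundcheck ends at 12:22 + 20 min = 12:42.
The headliner ends at 12:42 − 155 min = 10:07.
The encore ends at 10:07 + 282 min = 14:49.
The encore starts at 14:49 − 50 min = 13:59.

13:59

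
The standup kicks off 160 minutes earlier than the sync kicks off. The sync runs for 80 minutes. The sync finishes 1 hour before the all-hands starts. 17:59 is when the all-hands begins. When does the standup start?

12:59

The sync ends at 17:59 − 60 min = 16:59.
The sync starts at 16:59 − 80 min = 15:39.
The standup starts at 15:39 − 160 min = 12:59.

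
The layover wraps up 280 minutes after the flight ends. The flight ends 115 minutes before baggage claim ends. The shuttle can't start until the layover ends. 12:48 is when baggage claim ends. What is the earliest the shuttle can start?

15:33

The flight ends at 12:48 − 115 min = 10:53.
The layover ends at 10:53 + 280 min = 15:33.
The shuttle is bounded by the layover, so the earliest it can start is 15:33.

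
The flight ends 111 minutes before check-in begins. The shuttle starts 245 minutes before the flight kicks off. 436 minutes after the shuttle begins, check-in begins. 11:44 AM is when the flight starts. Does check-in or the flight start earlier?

the flight

The shuttle starts at 11:44 AM − 245 min = 7:39 AM.
Check-in starts at 7:39 AM + 436 min = 2:55 PM.
Check-in starts at 2:55 PM and the flight starts at 11:44 AM, so the flight is first.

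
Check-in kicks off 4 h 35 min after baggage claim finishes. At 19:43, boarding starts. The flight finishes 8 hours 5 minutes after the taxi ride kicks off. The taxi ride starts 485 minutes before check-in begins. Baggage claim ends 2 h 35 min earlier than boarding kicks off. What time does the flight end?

Baggage claim ends at 19:43 − 155 min = 17:08.
Check-in starts at 17:08 + 275 min = 21:43.
The taxi ride starts at 21:43 − 485 min = 13:38.
The flight ends at 13:38 + 485 min = 21:43.

21:43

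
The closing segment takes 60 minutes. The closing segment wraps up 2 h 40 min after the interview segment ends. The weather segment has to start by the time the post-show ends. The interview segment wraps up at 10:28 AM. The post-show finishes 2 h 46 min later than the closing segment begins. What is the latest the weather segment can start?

The closing segment ends at 10:28 AM + 160 min = 1:08 PM.
The closing segment starts at 1:08 PM − 60 min = 12:08 PM.
The post-show ends at 12:08 PM + 166 min = 2:54 PM.
The weather segment is bounded by the post-show, so the latest it can start is 2:54 PM.

2:54 PM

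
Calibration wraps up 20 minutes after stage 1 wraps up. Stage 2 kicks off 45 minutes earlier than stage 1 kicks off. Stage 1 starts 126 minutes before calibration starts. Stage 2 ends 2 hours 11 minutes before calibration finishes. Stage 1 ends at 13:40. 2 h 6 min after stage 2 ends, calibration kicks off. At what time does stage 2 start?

11:04

Calibration ends at 13:40 + 20 min = 14:00.
Stage 2 ends at 14:00 − 131 min = 11:49.
Calibration starts at 11:49 + 126 min = 13:55.
Stage 1 starts at 13:55 − 126 min = 11:49.
Stage 2 starts at 11:49 − 45 min = 11:04.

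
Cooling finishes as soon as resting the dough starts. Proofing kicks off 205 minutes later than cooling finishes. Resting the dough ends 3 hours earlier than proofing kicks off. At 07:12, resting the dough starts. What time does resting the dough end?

07:37

Cooling ends at 07:12.
Proofing starts at 07:12 + 205 min = 10:37.
Resting the dough ends at 10:37 − 180 min = 07:37.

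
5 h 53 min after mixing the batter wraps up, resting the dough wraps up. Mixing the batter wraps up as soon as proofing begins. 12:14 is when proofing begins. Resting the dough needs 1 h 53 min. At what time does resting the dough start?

16:14

Mixing the batter ends at 12:14.
Resting the dough ends at 12:14 + 353 min = 18:07.
Resting the dough starts at 18:07 − 113 min = 16:14.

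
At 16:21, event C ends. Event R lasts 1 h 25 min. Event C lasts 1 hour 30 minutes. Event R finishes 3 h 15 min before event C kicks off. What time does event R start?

Event C starts at 16:21 − 90 min = 14:51.
Event R ends at 14:51 − 195 min = 11:36.
Event R starts at 11:36 − 85 min = 10:11.

10:11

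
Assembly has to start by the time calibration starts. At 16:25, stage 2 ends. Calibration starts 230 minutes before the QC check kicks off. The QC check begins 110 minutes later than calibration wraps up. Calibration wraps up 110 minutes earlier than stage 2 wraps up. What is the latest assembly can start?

12:35

Calibration ends at 16:25 − 110 min = 14:35.
The QC check starts at 14:35 + 110 min = 16:25.
Calibration starts at 16:25 − 230 min = 12:35.
Assembly is bounded by calibration, so the latest it can start is 12:35.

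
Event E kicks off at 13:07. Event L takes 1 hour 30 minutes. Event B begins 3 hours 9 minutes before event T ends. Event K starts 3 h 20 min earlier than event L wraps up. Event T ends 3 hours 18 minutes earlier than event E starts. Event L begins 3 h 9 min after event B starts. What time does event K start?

Event T ends at 13:07 − 198 min = 09:49.
Event B starts at 09:49 − 189 min = 06:40.
Event L starts at 06:40 + 189 min = 09:49.
Event L ends at 09:49 + 90 min = 11:19.
Event K starts at 11:19 − 200 min = 07:59.

07:59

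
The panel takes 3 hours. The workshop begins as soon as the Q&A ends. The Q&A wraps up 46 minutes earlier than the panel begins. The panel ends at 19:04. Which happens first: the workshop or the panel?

The panel starts at 19:04 − 180 min = 16:04.
The Q&A ends at 16:04 − 46 min = 15:18.
So the workshop starts at 15:18.
The workshop starts at 15:18 and the panel starts at 16:04, so the workshop is first.

the workshop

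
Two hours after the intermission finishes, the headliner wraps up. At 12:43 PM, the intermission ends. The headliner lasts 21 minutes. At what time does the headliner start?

2:22 PM

The headliner ends at 12:43 PM + 120 min = 2:43 PM.
The headliner starts at 2:43 PM − 21 min = 2:22 PM.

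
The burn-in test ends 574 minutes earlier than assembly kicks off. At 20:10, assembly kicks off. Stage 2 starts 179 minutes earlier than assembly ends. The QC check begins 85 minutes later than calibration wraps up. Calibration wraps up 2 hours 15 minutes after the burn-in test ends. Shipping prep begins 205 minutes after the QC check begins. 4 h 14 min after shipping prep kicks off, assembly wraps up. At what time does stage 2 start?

18:56

The burn-in test ends at 20:10 − 574 min = 10:36.
Calibration ends at 10:36 + 135 min = 12:51.
The QC check starts at 12:51 + 85 min = 14:16.
Shipping prep starts at 14:16 + 205 min = 17:41.
Assembly ends at 17:41 + 254 min = 21:55.
Stage 2 starts at 21:55 − 179 min = 18:56.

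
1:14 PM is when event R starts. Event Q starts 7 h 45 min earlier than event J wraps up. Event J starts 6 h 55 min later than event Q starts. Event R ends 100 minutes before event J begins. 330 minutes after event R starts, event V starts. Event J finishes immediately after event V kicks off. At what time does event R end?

Event V starts at 1:14 PM + 330 min = 6:44 PM.
So event J ends at 6:44 PM.
Event Q starts at 6:44 PM − 465 min = 10:59 AM.
Event J starts at 10:59 AM + 415 min = 5:54 PM.
Event R ends at 5:54 PM − 100 min = 4:14 PM.

4:14 PM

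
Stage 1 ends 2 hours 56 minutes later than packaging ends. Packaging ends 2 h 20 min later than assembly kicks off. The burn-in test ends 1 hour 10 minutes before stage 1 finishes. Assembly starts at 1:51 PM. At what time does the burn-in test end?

Packaging ends at 1:51 PM + 140 min = 4:11 PM.
Stage 1 ends at 4:11 PM + 176 min = 7:07 PM.
The burn-in test ends at 7:07 PM − 70 min = 5:57 PM.

5:57 PM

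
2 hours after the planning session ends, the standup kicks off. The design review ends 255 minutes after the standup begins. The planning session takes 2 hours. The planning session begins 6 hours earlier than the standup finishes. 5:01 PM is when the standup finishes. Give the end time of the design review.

7:16 PM

The planning session starts at 5:01 PM − 360 min = 11:01 AM.
The planning session ends at 11:01 AM + 120 min = 1:01 PM.
The standup starts at 1:01 PM + 120 min = 3:01 PM.
The design review ends at 3:01 PM + 255 min = 7:16 PM.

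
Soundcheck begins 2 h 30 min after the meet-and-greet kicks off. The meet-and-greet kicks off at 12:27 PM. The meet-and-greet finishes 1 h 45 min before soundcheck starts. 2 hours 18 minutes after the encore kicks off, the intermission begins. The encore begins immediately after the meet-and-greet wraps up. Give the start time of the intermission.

Soundcheck starts at 12:27 PM + 150 min = 2:57 PM.
The meet-and-greet ends at 2:57 PM − 105 min = 1:12 PM.
So the encore starts at 1:12 PM.
The intermission starts at 1:12 PM + 138 min = 3:30 PM.

3:30 PM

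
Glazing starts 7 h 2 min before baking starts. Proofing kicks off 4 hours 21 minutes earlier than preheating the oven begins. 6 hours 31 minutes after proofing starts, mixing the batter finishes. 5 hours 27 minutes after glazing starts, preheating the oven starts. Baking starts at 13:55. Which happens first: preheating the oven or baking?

preheating the oven

Glazing starts at 13:55 − 422 min = 06:53.
Preheating the oven starts at 06:53 + 327 min = 12:20.
Preheating the oven starts at 12:20 and baking starts at 13:55, so preheating the oven is first.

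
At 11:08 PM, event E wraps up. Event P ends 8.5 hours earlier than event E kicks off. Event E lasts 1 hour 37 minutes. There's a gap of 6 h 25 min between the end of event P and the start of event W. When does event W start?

Event E starts at 11:08 PM − 97 min = 9:31 PM.
Event P ends at 9:31 PM − 510 min = 1:01 PM.
Event W starts at 1:01 PM + 385 min = 7:26 PM.

7:26 PM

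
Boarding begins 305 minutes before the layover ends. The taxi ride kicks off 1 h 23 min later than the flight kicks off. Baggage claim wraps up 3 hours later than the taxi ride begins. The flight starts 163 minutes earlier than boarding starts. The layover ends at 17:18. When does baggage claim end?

13:53

Boarding starts at 17:18 − 305 min = 12:13.
The flight starts at 12:13 − 163 min = 09:30.
The taxi ride starts at 09:30 + 83 min = 10:53.
Baggage claim ends at 10:53 + 180 min = 13:53.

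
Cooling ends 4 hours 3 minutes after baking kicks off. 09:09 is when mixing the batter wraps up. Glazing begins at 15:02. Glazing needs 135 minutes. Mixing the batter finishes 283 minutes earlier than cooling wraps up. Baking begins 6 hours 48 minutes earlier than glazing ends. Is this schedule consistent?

No

Glazing ends at 15:02 + 135 min = 17:17.
Baking starts at 17:17 − 408 min = 10:29.
Cooling ends at 10:29 + 243 min = 14:32.
Mixing the batter ends at 14:32 − 283 min = 09:49.
But mixing the batter is also said to end at 09:09 — a 40-minute conflict.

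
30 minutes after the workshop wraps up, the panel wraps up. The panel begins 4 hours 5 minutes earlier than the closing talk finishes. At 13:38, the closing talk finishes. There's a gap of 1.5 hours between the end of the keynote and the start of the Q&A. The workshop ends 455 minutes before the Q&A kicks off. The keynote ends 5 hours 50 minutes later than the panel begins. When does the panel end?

09:48

The panel starts at 13:38 − 245 min = 09:33.
The keynote ends at 09:33 + 350 min = 15:23.
The Q&A starts at 15:23 + 90 min = 16:53.
The workshop ends at 16:53 − 455 min = 09:18.
The panel ends at 09:18 + 30 min = 09:48.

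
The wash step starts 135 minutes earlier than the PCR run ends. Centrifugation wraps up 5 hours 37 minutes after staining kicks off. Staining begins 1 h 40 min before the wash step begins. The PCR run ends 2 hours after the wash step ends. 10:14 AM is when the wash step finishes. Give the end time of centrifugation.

The PCR run ends at 10:14 AM + 120 min = 12:14 PM.
The wash step starts at 12:14 PM − 135 min = 9:59 AM.
Staining starts at 9:59 AM − 100 min = 8:19 AM.
Centrifugation ends at 8:19 AM + 337 min = 1:56 PM.

1:56 PM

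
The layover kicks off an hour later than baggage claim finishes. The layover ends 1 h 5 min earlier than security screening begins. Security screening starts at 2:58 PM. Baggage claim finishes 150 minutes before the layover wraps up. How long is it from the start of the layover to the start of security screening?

2 h 35 min

The layover ends at 2:58 PM − 65 min = 1:53 PM.
Baggage claim ends at 1:53 PM − 150 min = 11:23 AM.
The layover starts at 11:23 AM + 60 min = 12:23 PM.
From 12:23 PM to 2:58 PM is 2 h 35 min.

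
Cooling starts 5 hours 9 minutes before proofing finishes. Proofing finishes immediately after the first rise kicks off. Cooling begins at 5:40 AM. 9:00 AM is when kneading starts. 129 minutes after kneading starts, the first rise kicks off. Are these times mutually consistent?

The first rise starts at 9:00 AM + 129 min = 11:09 AM.
So proofing ends at 11:09 AM.
Cooling starts at 11:09 AM − 309 min = 6:00 AM.
But cooling is also said to start at 5:40 AM — a 20-minute conflict.

No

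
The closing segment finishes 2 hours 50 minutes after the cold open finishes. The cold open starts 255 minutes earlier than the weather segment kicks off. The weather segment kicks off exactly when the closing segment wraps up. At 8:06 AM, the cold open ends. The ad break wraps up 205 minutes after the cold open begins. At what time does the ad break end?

The closing segment ends at 8:06 AM + 170 min = 10:56 AM.
So the weather segment starts at 10:56 AM.
The cold open starts at 10:56 AM − 255 min = 6:41 AM.
The ad break ends at 6:41 AM + 205 min = 10:06 AM.

10:06 AM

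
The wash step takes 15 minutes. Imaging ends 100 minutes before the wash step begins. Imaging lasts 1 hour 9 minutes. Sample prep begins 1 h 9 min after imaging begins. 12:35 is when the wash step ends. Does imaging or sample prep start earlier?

The wash step starts at 12:35 − 15 min = 12:20.
Imaging ends at 12:20 − 100 min = 10:40.
Imaging starts at 10:40 − 69 min = 09:31.
Sample prep starts at 09:31 + 69 min = 10:40.
Imaging starts at 09:31 and sample prep starts at 10:40, so imaging is first.

imaging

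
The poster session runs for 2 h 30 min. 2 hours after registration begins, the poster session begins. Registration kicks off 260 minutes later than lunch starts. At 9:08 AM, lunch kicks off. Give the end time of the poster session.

5:58 PM

Registration starts at 9:08 AM + 260 min = 1:28 PM.
The poster session starts at 1:28 PM + 120 min = 3:28 PM.
The poster session ends at 3:28 PM + 150 min = 5:58 PM.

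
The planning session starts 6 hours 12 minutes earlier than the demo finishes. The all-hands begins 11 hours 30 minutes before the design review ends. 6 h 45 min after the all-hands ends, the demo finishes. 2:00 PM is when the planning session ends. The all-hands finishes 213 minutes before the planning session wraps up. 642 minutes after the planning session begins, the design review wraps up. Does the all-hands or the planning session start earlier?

The all-hands ends at 2:00 PM − 213 min = 10:27 AM.
The demo ends at 10:27 AM + 405 min = 5:12 PM.
The planning session starts at 5:12 PM − 372 min = 11:00 AM.
The design review ends at 11:00 AM + 642 min = 9:42 PM.
The all-hands starts at 9:42 PM − 690 min = 10:12 AM.
The all-hands starts at 10:12 AM and the planning session starts at 11:00 AM, so the all-hands is first.

the all-hands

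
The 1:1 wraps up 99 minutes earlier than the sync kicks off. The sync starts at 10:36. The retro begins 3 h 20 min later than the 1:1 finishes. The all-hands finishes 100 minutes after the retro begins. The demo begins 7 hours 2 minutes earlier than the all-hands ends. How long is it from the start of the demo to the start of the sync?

The 1:1 ends at 10:36 − 99 min = 08:57.
The retro starts at 08:57 + 200 min = 12:17.
The all-hands ends at 12:17 + 100 min = 13:57.
The demo starts at 13:57 − 422 min = 06:55.
From 06:55 to 10:36 is 3 h 41 min.

3 h 41 min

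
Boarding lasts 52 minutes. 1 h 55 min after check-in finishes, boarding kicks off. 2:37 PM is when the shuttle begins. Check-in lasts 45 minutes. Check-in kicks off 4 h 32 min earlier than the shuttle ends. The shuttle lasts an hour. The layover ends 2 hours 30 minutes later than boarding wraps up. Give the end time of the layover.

5:07 PM

The shuttle ends at 2:37 PM + 60 min = 3:37 PM.
Check-in starts at 3:37 PM − 272 min = 11:05 AM.
Check-in ends at 11:05 AM + 45 min = 11:50 AM.
Boarding starts at 11:50 AM + 115 min = 1:45 PM.
Boarding ends at 1:45 PM + 52 min = 2:37 PM.
The layover ends at 2:37 PM + 150 min = 5:07 PM.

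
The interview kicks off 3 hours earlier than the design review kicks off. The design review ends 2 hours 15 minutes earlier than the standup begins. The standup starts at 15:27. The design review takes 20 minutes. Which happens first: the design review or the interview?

The design review ends at 15:27 − 135 min = 13:12.
The design review starts at 13:12 − 20 min = 12:52.
The interview starts at 12:52 − 180 min = 09:52.
The design review starts at 12:52 and the interview starts at 09:52, so the interview is first.

the interview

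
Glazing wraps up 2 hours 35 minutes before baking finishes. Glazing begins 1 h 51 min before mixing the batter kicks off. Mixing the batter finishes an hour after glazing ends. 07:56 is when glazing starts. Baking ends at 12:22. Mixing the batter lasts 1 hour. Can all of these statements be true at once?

Glazing ends at 12:22 − 155 min = 09:47.
Mixing the batter ends at 09:47 + 60 min = 10:47.
Mixing the batter starts at 10:47 − 60 min = 09:47.
Glazing starts at 09:47 − 111 min = 07:56.
That matches the stated 07:56, so the schedule is consistent.

Yes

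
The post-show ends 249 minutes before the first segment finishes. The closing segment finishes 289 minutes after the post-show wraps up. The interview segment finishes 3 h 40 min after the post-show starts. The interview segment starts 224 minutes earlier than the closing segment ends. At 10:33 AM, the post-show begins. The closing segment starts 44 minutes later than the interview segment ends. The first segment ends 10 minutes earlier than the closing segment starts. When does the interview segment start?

11:43 AM

The interview segment ends at 10:33 AM + 220 min = 2:13 PM.
The closing segment starts at 2:13 PM + 44 min = 2:57 PM.
The first segment ends at 2:57 PM − 10 min = 2:47 PM.
The post-show ends at 2:47 PM − 249 min = 10:38 AM.
The closing segment ends at 10:38 AM + 289 min = 3:27 PM.
The interview segment starts at 3:27 PM − 224 min = 11:43 AM.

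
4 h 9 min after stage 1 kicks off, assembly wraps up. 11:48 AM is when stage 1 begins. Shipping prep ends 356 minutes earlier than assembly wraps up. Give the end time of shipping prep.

10:01 AM

Assembly ends at 11:48 AM + 249 min = 3:57 PM.
Shipping prep ends at 3:57 PM − 356 min = 10:01 AM.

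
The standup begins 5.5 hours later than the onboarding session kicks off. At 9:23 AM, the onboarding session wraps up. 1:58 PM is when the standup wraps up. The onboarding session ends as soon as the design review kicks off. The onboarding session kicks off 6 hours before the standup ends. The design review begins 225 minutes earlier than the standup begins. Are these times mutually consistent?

No

The onboarding session starts at 1:58 PM − 360 min = 7:58 AM.
The standup starts at 7:58 AM + 330 min = 1:28 PM.
The design review starts at 1:28 PM − 225 min = 9:43 AM.
So the onboarding session ends at 9:43 AM.
But the onboarding session is also said to end at 9:23 AM — a 20-minute conflict.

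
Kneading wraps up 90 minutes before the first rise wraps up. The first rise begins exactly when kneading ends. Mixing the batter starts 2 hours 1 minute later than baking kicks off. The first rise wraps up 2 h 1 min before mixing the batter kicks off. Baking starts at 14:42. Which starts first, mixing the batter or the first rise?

Mixing the batter starts at 14:42 + 121 min = 16:43.
The first rise ends at 16:43 − 121 min = 14:42.
Kneading ends at 14:42 − 90 min = 13:12.
So the first rise starts at 13:12.
Mixing the batter starts at 16:43 and the first rise starts at 13:12, so the first rise is first.

the first rise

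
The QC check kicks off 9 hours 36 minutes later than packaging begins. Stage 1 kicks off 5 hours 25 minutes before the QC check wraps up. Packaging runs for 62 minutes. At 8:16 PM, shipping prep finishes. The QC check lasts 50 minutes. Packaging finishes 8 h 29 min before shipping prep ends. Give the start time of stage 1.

3:46 PM

Packaging ends at 8:16 PM − 509 min = 11:47 AM.
Packaging starts at 11:47 AM − 62 min = 10:45 AM.
The QC check starts at 10:45 AM + 576 min = 8:21 PM.
The QC check ends at 8:21 PM + 50 min = 9:11 PM.
Stage 1 starts at 9:11 PM − 325 min = 3:46 PM.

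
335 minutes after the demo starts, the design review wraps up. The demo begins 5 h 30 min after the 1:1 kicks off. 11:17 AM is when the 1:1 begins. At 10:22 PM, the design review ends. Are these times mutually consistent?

The demo starts at 11:17 AM + 330 min = 4:47 PM.
The design review ends at 4:47 PM + 335 min = 10:22 PM.
That matches the stated 10:22 PM, so the schedule is consistent.

Yes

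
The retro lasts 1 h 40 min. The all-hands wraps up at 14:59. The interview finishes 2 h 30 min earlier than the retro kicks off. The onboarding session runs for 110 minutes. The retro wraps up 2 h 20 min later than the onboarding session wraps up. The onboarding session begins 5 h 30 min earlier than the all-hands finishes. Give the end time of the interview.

The onboarding session starts at 14:59 − 330 min = 09:29.
The onboarding session ends at 09:29 + 110 min = 11:19.
The retro ends at 11:19 + 140 min = 13:39.
The retro starts at 13:39 − 100 min = 11:59.
The interview ends at 11:59 − 150 min = 09:29.

09:29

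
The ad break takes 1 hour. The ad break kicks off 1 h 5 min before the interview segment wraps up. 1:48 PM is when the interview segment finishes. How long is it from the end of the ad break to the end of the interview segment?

5 minutes

The ad break starts at 1:48 PM − 65 min = 12:43 PM.
The ad break ends at 12:43 PM + 60 min = 1:43 PM.
From 1:43 PM to 1:48 PM is 5 minutes.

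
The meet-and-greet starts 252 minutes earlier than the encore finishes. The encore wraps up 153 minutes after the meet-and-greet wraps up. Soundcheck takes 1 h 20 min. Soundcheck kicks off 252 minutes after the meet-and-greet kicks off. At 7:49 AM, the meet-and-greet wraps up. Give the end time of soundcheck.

11:42 AM

The encore ends at 7:49 AM + 153 min = 10:22 AM.
The meet-and-greet starts at 10:22 AM − 252 min = 6:10 AM.
Soundcheck starts at 6:10 AM + 252 min = 10:22 AM.
Soundcheck ends at 10:22 AM + 80 min = 11:42 AM.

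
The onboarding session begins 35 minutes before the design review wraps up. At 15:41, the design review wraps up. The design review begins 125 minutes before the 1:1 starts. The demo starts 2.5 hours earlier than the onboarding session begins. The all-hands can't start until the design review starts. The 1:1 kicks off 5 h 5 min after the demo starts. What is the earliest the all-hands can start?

15:36

The onboarding session starts at 15:41 − 35 min = 15:06.
The demo starts at 15:06 − 150 min = 12:36.
The 1:1 starts at 12:36 + 305 min = 17:41.
The design review starts at 17:41 − 125 min = 15:36.
The all-hands is bounded by the design review, so the earliest it can start is 15:36.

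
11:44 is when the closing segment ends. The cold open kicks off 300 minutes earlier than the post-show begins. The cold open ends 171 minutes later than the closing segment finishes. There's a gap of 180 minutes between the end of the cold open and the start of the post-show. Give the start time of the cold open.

12:35

The cold open ends at 11:44 + 171 min = 14:35.
The post-show starts at 14:35 + 180 min = 17:35.
The cold open starts at 17:35 − 300 min = 12:35.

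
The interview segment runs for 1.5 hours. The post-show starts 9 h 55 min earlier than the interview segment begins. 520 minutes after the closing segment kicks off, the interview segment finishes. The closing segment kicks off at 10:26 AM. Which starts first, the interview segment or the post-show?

The interview segment ends at 10:26 AM + 520 min = 7:06 PM.
The interview segment starts at 7:06 PM − 90 min = 5:36 PM.
The post-show starts at 5:36 PM − 595 min = 7:41 AM.
The interview segment starts at 5:36 PM and the post-show starts at 7:41 AM, so the post-show is first.

the post-show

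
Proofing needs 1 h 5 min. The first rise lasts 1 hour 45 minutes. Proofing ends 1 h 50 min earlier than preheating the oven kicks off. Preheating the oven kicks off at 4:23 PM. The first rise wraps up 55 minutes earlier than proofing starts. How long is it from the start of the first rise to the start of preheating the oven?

Proofing ends at 4:23 PM − 110 min = 2:33 PM.
Proofing starts at 2:33 PM − 65 min = 1:28 PM.
The first rise ends at 1:28 PM − 55 min = 12:33 PM.
The first rise starts at 12:33 PM − 105 min = 10:48 AM.
From 10:48 AM to 4:23 PM is 5 hours 35 minutes.

5 hours 35 minutes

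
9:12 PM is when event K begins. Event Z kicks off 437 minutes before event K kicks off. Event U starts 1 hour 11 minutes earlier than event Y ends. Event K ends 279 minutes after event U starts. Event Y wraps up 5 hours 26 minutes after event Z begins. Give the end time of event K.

10:49 PM

Event Z starts at 9:12 PM − 437 min = 1:55 PM.
Event Y ends at 1:55 PM + 326 min = 7:21 PM.
Event U starts at 7:21 PM − 71 min = 6:10 PM.
Event K ends at 6:10 PM + 279 min = 10:49 PM.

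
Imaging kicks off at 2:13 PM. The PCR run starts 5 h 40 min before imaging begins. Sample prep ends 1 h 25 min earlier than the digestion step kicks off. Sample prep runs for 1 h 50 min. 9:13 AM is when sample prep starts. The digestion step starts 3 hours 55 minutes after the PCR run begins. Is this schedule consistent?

The PCR run starts at 2:13 PM − 340 min = 8:33 AM.
The digestion step starts at 8:33 AM + 235 min = 12:28 PM.
Sample prep ends at 12:28 PM − 85 min = 11:03 AM.
Sample prep starts at 11:03 AM − 110 min = 9:13 AM.
That matches the stated 9:13 AM, so the schedule is consistent.

Yes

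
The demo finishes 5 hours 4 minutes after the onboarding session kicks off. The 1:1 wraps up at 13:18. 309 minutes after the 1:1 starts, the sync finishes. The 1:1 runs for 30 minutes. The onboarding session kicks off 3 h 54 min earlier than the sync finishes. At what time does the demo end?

The 1:1 starts at 13:18 − 30 min = 12:48.
The sync ends at 12:48 + 309 min = 17:57.
The onboarding session starts at 17:57 − 234 min = 14:03.
The demo ends at 14:03 + 304 min = 19:07.

19:07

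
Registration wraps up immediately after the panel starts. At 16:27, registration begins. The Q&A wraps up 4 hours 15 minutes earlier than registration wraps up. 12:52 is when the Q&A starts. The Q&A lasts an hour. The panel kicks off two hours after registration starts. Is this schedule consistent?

The panel starts at 16:27 + 120 min = 18:27.
So registration ends at 18:27.
The Q&A ends at 18:27 − 255 min = 14:12.
The Q&A starts at 14:12 − 60 min = 13:12.
But the Q&A is also said to start at 12:52 — a 20-minute conflict.

No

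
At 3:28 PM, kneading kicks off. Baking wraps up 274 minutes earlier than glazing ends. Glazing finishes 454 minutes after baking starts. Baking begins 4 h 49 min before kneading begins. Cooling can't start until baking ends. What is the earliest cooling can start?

1:39 PM

Baking starts at 3:28 PM − 289 min = 10:39 AM.
Glazing ends at 10:39 AM + 454 min = 6:13 PM.
Baking ends at 6:13 PM − 274 min = 1:39 PM.
Cooling is bounded by baking, so the earliest it can start is 1:39 PM.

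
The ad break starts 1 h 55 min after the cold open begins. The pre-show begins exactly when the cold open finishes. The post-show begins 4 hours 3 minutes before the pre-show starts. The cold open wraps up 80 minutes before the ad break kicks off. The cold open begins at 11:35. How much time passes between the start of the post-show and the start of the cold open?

The ad break starts at 11:35 + 115 min = 13:30.
The cold open ends at 13:30 − 80 min = 12:10.
So the pre-show starts at 12:10.
The post-show starts at 12:10 − 243 min = 08:07.
From 08:07 to 11:35 is 3 hours 28 minutes.

3 hours 28 minutes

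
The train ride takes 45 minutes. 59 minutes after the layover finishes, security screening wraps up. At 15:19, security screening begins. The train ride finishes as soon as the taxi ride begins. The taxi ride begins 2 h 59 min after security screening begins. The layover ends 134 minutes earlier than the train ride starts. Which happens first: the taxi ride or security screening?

security screening

The taxi ride starts at 15:19 + 179 min = 18:18.
The taxi ride starts at 18:18 and security screening starts at 15:19, so security screening is first.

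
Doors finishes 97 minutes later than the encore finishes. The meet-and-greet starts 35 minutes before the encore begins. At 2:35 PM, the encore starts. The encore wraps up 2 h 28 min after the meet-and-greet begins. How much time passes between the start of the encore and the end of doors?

3 h 30 min

The meet-and-greet starts at 2:35 PM − 35 min = 2:00 PM.
The encore ends at 2:00 PM + 148 min = 4:28 PM.
Doors ends at 4:28 PM + 97 min = 6:05 PM.
From 2:35 PM to 6:05 PM is 3 h 30 min.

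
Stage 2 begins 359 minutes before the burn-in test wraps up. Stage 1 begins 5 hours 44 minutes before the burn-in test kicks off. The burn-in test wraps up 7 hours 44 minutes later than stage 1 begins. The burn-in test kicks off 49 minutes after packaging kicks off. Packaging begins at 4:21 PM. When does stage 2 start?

1:11 PM

The burn-in test starts at 4:21 PM + 49 min = 5:10 PM.
Stage 1 starts at 5:10 PM − 344 min = 11:26 AM.
The burn-in test ends at 11:26 AM + 464 min = 7:10 PM.
Stage 2 starts at 7:10 PM − 359 min = 1:11 PM.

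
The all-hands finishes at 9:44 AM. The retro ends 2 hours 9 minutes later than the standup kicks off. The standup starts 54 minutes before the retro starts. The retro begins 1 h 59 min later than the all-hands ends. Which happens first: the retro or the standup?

The retro starts at 9:44 AM + 119 min = 11:43 AM.
The standup starts at 11:43 AM − 54 min = 10:49 AM.
The retro starts at 11:43 AM and the standup starts at 10:49 AM, so the standup is first.

the standup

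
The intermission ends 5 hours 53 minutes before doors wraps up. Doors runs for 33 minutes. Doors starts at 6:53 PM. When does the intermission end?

1:33 PM

Doors ends at 6:53 PM + 33 min = 7:26 PM.
The intermission ends at 7:26 PM − 353 min = 1:33 PM.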